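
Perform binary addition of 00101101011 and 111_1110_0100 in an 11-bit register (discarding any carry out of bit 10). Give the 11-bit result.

00101001111

  00101101011
+ 11111100100
= 00101001111  (discard carry-out 1)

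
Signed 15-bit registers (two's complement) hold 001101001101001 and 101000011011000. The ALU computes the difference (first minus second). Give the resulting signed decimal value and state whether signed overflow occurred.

-13935; overflow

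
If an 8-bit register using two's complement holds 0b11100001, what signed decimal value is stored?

MSB is 1, so the value is negative.
Unsigned reading: 225. Subtract 2^8 = 256: 225 − 256 = -31.

-31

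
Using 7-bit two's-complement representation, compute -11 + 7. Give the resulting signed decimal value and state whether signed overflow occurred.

-11 → 1110101
7 → 0000111
  1110101
+ 0000111
= 1111100
Result 1111100: MSB = 1 → 124 − 128 = -4.
Addends have opposite signs, so signed overflow cannot occur.

-4; no overflow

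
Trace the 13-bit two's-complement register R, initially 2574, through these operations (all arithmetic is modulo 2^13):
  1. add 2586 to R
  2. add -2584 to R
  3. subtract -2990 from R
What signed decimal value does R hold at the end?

-2626

Start: R = 2574 = 0101000001110.
R = 2574 + 2586 = 5160; wraps to -3032 = 1010000101000
R = -3032 + (-2584) = -5616; wraps to 2576 = 0101000010000
R = 2576 − (-2990) = 5566; wraps to -2626 = 1010110111110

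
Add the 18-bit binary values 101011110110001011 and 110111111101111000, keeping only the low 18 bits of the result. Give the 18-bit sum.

100011110100000011

  101011110110001011
+ 110111111101111000
= 100011110100000011  (discard carry-out 1)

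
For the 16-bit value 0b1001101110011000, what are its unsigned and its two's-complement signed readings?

unsigned = 39832, signed = -25704

Unsigned: 1001101110011000 = 39832.
Signed: MSB=1 → 39832 − 65536 = -25704.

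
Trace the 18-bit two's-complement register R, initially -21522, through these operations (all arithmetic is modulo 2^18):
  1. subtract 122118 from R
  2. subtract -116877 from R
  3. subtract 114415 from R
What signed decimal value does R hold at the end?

120966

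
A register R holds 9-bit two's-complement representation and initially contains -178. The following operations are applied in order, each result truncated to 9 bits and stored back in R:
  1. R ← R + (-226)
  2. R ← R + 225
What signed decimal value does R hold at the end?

Start: R = -178 = 101001110.
R = -178 + (-226) = -404; wraps to 108 = 001101100
R = 108 + 225 = 333; wraps to -179 = 101001101

-179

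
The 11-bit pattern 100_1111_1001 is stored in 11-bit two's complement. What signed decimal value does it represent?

-775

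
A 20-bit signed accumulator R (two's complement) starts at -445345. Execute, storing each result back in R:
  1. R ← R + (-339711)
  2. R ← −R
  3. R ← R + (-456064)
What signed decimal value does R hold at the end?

Start: R = -445345 = 10010011010001011111.
R = -445345 + (-339711) = -785056; wraps to 263520 = 01000000010101100000
R = −(263520) = -263520 = 10111111101010100000
R = -263520 + (-456064) = -719584; wraps to 328992 = 01010000010100100000

328992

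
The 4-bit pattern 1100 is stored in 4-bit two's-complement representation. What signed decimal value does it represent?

-4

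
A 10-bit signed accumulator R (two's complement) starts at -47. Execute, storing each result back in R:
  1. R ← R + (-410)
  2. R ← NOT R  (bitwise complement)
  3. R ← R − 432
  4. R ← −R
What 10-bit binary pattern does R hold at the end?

Start: R = -47 = 1111010001.
R = -47 + (-410) = -457 = 1000110111
R = NOT 1000110111 = 0111001000 = 456
R = 456 − 432 = 24 = 0000011000
R = −(24) = -24 = 1111101000

1111101000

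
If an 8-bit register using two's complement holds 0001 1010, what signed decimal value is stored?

MSB is 0, so the value is non-negative: 00011010 = 26.

26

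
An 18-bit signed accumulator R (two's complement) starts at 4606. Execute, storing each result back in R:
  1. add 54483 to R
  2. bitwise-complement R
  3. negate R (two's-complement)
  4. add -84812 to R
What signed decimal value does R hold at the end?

Start: R = 4606 = 000001000111111110.
R = 4606 + 54483 = 59089 = 001110011011010001
R = NOT 001110011011010001 = 110001100100101110 = -59090
R = −(-59090) = 59090 = 001110011011010010
R = 59090 + (-84812) = -25722 = 111001101110000110

-25722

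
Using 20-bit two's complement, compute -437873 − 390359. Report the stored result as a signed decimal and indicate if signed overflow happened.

-437873 → 10010101000110001111
390359 → 01011111010011010111
Subtract via negate-and-add: invert 01011111010011010111 + 1 = 10100000101100101001 (i.e. -390359).
  10010101000110001111
+ 10100000101100101001
= 00110101110010111000  (discard carry-out 1)
Result 00110101110010111000: MSB = 0 → value 220344.
Both addends (after negating the subtrahend) are negative but the stored result is non-negative: signed overflow. The true value -437873 − 390359 = -828232 lies outside [-524288, 524287].

220344; overflow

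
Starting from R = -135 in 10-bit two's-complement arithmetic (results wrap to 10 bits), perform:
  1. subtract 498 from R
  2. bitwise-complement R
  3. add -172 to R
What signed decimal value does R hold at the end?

Start: R = -135 = 1101111001.
R = -135 − 498 = -633; wraps to 391 = 0110000111
R = NOT 0110000111 = 1001111000 = -392
R = -392 + (-172) = -564; wraps to 460 = 0111001100

460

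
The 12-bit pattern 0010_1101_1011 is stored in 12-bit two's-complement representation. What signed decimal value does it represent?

731

MSB is 0, so the value is non-negative: 001011011011 = 731.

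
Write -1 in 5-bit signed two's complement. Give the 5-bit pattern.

11111

|-1| = 1 = 00001 in 5 bits.
Invert the bits: 11110. Add 1: 11111.
Check: 11111 reads as 31 − 32 = -1.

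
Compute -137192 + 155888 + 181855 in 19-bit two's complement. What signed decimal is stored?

-137192 + 155888 = 18696 (0000100100100001000)
18696 + 181855 = 200551 (0110000111101100111)

200551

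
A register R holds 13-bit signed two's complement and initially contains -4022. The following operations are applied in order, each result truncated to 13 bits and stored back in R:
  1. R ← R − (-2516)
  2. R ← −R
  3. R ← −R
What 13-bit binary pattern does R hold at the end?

Start: R = -4022 = 1000001001010.
R = -4022 − (-2516) = -1506 = 1101000011110
R = −(-1506) = 1506 = 0010111100010
R = −(1506) = -1506 = 1101000011110

1101000011110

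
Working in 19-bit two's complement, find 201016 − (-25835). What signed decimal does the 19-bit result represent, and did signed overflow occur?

226851; no overflow

201016 → 0110001000100111000
-25835 → 1111001101100010101
Subtract via negate-and-add: invert 1111001101100010101 + 1 = 0000110010011101011 (i.e. 25835).
  0110001000100111000
+ 0000110010011101011
= 0110111011000100011
Result 0110111011000100011: MSB = 0 → value 226851.
Both addends (after negating the subtrahend) are non-negative and so is the stored result: no signed overflow.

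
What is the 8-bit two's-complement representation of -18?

11101110

|-18| = 18 = 00010010 in 8 bits.
Invert the bits: 11101101. Add 1: 11101110.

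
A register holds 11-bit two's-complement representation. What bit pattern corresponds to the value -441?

|-441| = 441 = 00110111001 in 11 bits.
Invert the bits: 11001000110. Add 1: 11001000111.
Check: 11001000111 reads as 1607 − 2048 = -441.

11001000111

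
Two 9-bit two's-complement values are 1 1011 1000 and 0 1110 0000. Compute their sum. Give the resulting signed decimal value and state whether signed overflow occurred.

152; no overflow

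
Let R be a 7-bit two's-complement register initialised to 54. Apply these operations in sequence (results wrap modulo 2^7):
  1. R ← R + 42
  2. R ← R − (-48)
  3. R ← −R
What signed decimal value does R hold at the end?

-16

Start: R = 54 = 0110110.
R = 54 + 42 = 96; wraps to -32 = 1100000
R = -32 − (-48) = 16 = 0010000
R = −(16) = -16 = 1110000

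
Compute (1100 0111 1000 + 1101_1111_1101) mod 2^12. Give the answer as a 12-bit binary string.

  110001111000
+ 110111111101
= 101001110101  (discard carry-out 1)

101001110101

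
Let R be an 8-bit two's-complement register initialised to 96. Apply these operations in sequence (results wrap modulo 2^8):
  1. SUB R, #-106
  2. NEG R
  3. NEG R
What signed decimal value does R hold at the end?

-54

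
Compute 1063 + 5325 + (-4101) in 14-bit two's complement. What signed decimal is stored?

1063 + 5325 = 6388 (01100011110100)
6388 + (-4101) = 2287 (00100011101111)

2287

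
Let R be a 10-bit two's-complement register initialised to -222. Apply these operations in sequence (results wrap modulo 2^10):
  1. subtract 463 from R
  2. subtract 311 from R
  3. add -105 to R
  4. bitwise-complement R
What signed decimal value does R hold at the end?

76

Start: R = -222 = 1100100010.
R = -222 − 463 = -685; wraps to 339 = 0101010011
R = 339 − 311 = 28 = 0000011100
R = 28 + (-105) = -77 = 1110110011
R = NOT 1110110011 = 0001001100 = 76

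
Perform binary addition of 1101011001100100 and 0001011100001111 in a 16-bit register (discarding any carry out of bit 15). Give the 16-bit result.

1110110101110011

  1101011001100100
+ 0001011100001111
= 1110110101110011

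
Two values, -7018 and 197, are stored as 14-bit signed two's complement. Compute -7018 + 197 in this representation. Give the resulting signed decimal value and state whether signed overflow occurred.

-7018 → 10010010010110
197 → 00000011000101
  10010010010110
+ 00000011000101
= 10010101011011
Result 10010101011011: MSB = 1 → 9563 − 16384 = -6821.
Addends have opposite signs, so signed overflow cannot occur.

-6821; no overflow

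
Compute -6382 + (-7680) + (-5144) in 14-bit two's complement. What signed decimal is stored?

-2822

-6382 + (-7680) = -14062 → wraps to 2322 (00100100010010)
2322 + (-5144) = -2822 (11010011111010)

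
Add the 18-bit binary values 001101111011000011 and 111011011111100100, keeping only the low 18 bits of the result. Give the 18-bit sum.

  001101111011000011
+ 111011011111100100
= 001001011010100111  (discard carry-out 1)

001001011010100111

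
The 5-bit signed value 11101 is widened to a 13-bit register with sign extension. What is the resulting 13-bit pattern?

MSB of 11101 is 1; replicate it into the new high bits.
11111111|11101 → 1111111111101 (still -3).

1111111111101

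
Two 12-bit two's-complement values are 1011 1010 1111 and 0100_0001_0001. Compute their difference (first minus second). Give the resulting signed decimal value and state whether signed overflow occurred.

1011 1010 1111 → 101110101111 = -1105 (signed)
0100_0001_0001 → 010000010001 = 1041 (signed)
Subtract via negate-and-add: invert 010000010001 + 1 = 101111101111 (i.e. -1041).
  101110101111
+ 101111101111
= 011110011110  (discard carry-out 1)
Result 011110011110: MSB = 0 → value 1950.
Both addends (after negating the subtrahend) are negative but the stored result is non-negative: signed overflow. The true value -1105 − 1041 = -2146 lies outside [-2048, 2047].

1950; overflow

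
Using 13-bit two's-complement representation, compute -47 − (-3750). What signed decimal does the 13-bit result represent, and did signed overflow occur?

3703; no overflow

-47 → 1111111010001
-3750 → 1000101011010
Subtract via negate-and-add: invert 1000101011010 + 1 = 0111010100110 (i.e. 3750).
  1111111010001
+ 0111010100110
= 0111001110111  (discard carry-out 1)
Result 0111001110111: MSB = 0 → value 3703.
Addends (after negating the subtrahend) have opposite signs, so signed overflow cannot occur.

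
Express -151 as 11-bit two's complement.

11101101001

|-151| = 151 = 00010010111 in 11 bits.
Invert the bits: 11101101000. Add 1: 11101101001.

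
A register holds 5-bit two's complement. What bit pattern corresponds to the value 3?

00011

3 is non-negative, so write it directly in 5 bits: 00011.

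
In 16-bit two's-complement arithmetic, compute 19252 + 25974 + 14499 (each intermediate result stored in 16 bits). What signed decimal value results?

19252 + 25974 = 45226 → wraps to -20310 (1011000010101010)
-20310 + 14499 = -5811 (1110100101001101)

-5811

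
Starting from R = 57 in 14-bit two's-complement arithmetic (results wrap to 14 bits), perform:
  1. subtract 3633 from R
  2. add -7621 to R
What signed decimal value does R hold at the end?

5187

Start: R = 57 = 00000000111001.
R = 57 − 3633 = -3576 = 11001000001000
R = -3576 + (-7621) = -11197; wraps to 5187 = 01010001000011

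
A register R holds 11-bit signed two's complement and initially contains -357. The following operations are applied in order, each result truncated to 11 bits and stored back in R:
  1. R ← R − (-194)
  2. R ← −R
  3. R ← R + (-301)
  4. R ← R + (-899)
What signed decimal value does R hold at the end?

Start: R = -357 = 11010011011.
R = -357 − (-194) = -163 = 11101011101
R = −(-163) = 163 = 00010100011
R = 163 + (-301) = -138 = 11101110110
R = -138 + (-899) = -1037; wraps to 1011 = 01111110011

1011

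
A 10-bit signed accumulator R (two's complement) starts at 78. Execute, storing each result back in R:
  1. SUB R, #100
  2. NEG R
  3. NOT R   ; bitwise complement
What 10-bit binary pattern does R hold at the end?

1111101001

Start: R = 78 = 0001001110.
R = 78 − 100 = -22 = 1111101010
R = −(-22) = 22 = 0000010110
R = NOT 0000010110 = 1111101001 = -23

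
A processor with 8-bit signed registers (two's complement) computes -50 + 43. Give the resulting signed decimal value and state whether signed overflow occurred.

-50 → 11001110
43 → 00101011
  11001110
+ 00101011
= 11111001
Result 11111001: MSB = 1 → 249 − 256 = -7.
Addends have opposite signs, so signed overflow cannot occur.

-7; no overflow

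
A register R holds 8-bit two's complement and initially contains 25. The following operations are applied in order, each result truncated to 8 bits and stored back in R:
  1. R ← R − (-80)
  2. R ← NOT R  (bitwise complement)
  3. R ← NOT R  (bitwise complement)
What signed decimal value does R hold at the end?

105

Start: R = 25 = 00011001.
R = 25 − (-80) = 105 = 01101001
R = NOT 01101001 = 10010110 = -106
R = NOT 10010110 = 01101001 = 105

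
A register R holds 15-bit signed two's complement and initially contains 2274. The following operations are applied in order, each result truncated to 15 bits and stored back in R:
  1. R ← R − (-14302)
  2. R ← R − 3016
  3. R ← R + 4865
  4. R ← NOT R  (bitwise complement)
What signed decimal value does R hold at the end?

Start: R = 2274 = 000100011100010.
R = 2274 − (-14302) = 16576; wraps to -16192 = 100000011000000
R = -16192 − 3016 = -19208; wraps to 13560 = 011010011111000
R = 13560 + 4865 = 18425; wraps to -14343 = 100011111111001
R = NOT 100011111111001 = 011100000000110 = 14342

14342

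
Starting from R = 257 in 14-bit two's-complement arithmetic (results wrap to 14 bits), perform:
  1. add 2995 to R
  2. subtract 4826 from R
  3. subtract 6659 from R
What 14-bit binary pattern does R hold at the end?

01111111010111

Start: R = 257 = 00000100000001.
R = 257 + 2995 = 3252 = 00110010110100
R = 3252 − 4826 = -1574 = 11100111011010
R = -1574 − 6659 = -8233; wraps to 8151 = 01111111010111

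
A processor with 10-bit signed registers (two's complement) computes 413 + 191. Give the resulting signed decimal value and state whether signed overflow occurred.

413 → 0110011101
191 → 0010111111
  0110011101
+ 0010111111
= 1001011100
Result 1001011100: MSB = 1 → 604 − 1024 = -420.
Both addends are non-negative but the stored result is negative: signed overflow. The true value 413 + 191 = 604 lies outside [-512, 511].

-420; overflow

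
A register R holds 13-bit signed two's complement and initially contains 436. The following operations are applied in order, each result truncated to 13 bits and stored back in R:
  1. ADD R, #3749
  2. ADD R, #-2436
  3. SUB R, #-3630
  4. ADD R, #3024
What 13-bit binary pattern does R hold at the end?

Start: R = 436 = 0000110110100.
R = 436 + 3749 = 4185; wraps to -4007 = 1000001011001
R = -4007 + (-2436) = -6443; wraps to 1749 = 0011011010101
R = 1749 − (-3630) = 5379; wraps to -2813 = 1010100000011
R = -2813 + 3024 = 211 = 0000011010011

0000011010011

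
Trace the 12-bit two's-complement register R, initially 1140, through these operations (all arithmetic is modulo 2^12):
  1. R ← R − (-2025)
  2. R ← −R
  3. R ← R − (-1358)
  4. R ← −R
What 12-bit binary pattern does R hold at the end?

011100001111

Start: R = 1140 = 010001110100.
R = 1140 − (-2025) = 3165; wraps to -931 = 110001011101
R = −(-931) = 931 = 001110100011
R = 931 − (-1358) = 2289; wraps to -1807 = 100011110001
R = −(-1807) = 1807 = 011100001111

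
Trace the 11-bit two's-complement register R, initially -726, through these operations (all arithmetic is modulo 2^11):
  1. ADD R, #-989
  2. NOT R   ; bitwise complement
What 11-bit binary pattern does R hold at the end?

Start: R = -726 = 10100101010.
R = -726 + (-989) = -1715; wraps to 333 = 00101001101
R = NOT 00101001101 = 11010110010 = -334

11010110010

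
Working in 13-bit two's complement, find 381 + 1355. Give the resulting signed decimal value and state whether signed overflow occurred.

1736; no overflow

381 → 0000101111101
1355 → 0010101001011
  0000101111101
+ 0010101001011
= 0011011001000
Result 0011011001000: MSB = 0 → value 1736.
Both addends are non-negative and so is the stored result: no signed overflow.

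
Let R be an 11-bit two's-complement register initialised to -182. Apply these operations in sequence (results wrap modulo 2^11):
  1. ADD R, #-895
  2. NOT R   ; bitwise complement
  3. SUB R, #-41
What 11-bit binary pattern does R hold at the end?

Start: R = -182 = 11101001010.
R = -182 + (-895) = -1077; wraps to 971 = 01111001011
R = NOT 01111001011 = 10000110100 = -972
R = -972 − (-41) = -931 = 10001011101

10001011101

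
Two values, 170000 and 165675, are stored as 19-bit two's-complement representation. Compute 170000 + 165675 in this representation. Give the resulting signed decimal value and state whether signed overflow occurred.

-188613; overflow

170000 → 0101001100000010000
165675 → 0101000011100101011
  0101001100000010000
+ 0101000011100101011
= 1010001111100111011
Result 1010001111100111011: MSB = 1 → 335675 − 524288 = -188613.
Both addends are non-negative but the stored result is negative: signed overflow. The true value 170000 + 165675 = 335675 lies outside [-262144, 262143].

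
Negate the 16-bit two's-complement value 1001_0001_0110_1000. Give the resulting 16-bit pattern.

0110111010011000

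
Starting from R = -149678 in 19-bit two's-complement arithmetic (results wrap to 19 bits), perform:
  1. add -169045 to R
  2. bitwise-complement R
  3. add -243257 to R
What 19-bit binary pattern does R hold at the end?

Start: R = -149678 = 1011011011101010010.
R = -149678 + (-169045) = -318723; wraps to 205565 = 0110010001011111101
R = NOT 0110010001011111101 = 1001101110100000010 = -205566
R = -205566 + (-243257) = -448823; wraps to 75465 = 0010010011011001001

0010010011011001001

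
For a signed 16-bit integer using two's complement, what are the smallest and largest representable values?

min = -32768, max = 32767

Minimum: −2^15 = -32768.
Maximum: 2^15 − 1 = 32767.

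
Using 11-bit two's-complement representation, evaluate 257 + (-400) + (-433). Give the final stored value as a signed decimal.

257 + (-400) = -143 (11101110001)
-143 + (-433) = -576 (10111000000)

-576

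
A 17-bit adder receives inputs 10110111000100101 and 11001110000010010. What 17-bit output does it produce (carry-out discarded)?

  10110111000100101
+ 11001110000010010
= 10000101000110111  (discard carry-out 1)

10000101000110111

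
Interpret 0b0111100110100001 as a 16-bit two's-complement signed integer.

31137

MSB is 0, so the value is non-negative: 0111100110100001 = 31137.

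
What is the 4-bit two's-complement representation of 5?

5 is non-negative, so write it directly in 4 bits: 0101.

0101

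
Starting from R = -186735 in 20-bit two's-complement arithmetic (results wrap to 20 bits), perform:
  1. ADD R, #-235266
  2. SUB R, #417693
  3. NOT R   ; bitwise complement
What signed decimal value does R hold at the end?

-208883

Start: R = -186735 = 11010010011010010001.
R = -186735 + (-235266) = -422001 = 10011000111110001111
R = -422001 − 417693 = -839694; wraps to 208882 = 00110010111111110010
R = NOT 00110010111111110010 = 11001101000000001101 = -208883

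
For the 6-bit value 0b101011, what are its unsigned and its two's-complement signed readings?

unsigned = 43, signed = -21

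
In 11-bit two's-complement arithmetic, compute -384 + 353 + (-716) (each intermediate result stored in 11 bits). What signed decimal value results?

-747

-384 + 353 = -31 (11111100001)
-31 + (-716) = -747 (10100010101)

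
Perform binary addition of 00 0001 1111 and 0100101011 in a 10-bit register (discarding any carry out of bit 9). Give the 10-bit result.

0101001010

  0000011111
+ 0100101011
= 0101001010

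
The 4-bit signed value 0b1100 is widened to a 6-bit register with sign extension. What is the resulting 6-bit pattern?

MSB of 1100 is 1; replicate it into the new high bits.
11|1100 → 111100 (still -4).

111100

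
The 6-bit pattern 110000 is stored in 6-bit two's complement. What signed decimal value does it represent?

-16

MSB is 1, so the value is negative.
Invert: 001111. Add 1: 010000 = 16. So the value is −16.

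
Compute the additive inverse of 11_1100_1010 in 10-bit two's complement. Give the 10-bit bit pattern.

0000110110

Invert: 0000110101. Add 1: 0000110110.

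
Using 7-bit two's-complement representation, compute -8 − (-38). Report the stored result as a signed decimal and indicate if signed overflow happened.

-8 → 1111000
-38 → 1011010
Subtract via negate-and-add: invert 1011010 + 1 = 0100110 (i.e. 38).
  1111000
+ 0100110
= 0011110  (discard carry-out 1)
Result 0011110: MSB = 0 → value 30.
Addends (after negating the subtrahend) have opposite signs, so signed overflow cannot occur.

30; no overflow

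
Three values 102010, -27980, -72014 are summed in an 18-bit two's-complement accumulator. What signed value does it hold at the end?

102010 + (-27980) = 74030 (010010000100101110)
74030 + (-72014) = 2016 (000000011111100000)

2016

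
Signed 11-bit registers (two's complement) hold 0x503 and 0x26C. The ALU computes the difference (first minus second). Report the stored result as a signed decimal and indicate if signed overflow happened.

663; overflow

0x503 = 10100000011 = -765 (signed)
0x26C = 01001101100 = 620 (signed)
Subtract via negate-and-add: invert 01001101100 + 1 = 10110010100 (i.e. -620).
  10100000011
+ 10110010100
= 01010010111  (discard carry-out 1)
Result 01010010111: MSB = 0 → value 663.
Both addends (after negating the subtrahend) are negative but the stored result is non-negative: signed overflow. The true value -765 − 620 = -1385 lies outside [-1024, 1023].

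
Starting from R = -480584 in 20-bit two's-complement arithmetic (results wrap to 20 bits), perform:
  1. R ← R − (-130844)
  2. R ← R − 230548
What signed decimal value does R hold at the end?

468288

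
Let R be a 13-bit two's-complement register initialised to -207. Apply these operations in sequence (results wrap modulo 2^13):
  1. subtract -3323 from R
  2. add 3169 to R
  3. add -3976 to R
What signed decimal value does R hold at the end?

Start: R = -207 = 1111100110001.
R = -207 − (-3323) = 3116 = 0110000101100
R = 3116 + 3169 = 6285; wraps to -1907 = 1100010001101
R = -1907 + (-3976) = -5883; wraps to 2309 = 0100100000101

2309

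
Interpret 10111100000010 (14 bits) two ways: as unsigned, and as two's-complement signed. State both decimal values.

Unsigned: 10111100000010 = 12034.
Signed: MSB=1 → 12034 − 16384 = -4350.

unsigned = 12034, signed = -4350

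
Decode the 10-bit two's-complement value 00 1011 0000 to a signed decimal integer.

176

MSB is 0, so the value is non-negative: 0010110000 = 176.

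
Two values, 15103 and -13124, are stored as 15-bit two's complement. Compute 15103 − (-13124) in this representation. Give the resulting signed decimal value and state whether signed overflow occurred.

-4541; overflow

15103 → 011101011111111
-13124 → 100110010111100
Subtract via negate-and-add: invert 100110010111100 + 1 = 011001101000100 (i.e. 13124).
  011101011111111
+ 011001101000100
= 110111001000011
Result 110111001000011: MSB = 1 → 28227 − 32768 = -4541.
Both addends (after negating the subtrahend) are non-negative but the stored result is negative: signed overflow. The true value 15103 − (-13124) = 28227 lies outside [-16384, 16383].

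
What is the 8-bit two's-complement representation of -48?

11010000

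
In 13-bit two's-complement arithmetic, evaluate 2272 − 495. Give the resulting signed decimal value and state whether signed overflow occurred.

1777; no overflow

2272 → 0100011100000
495 → 0000111101111
Subtract via negate-and-add: invert 0000111101111 + 1 = 1111000010001 (i.e. -495).
  0100011100000
+ 1111000010001
= 0011011110001  (discard carry-out 1)
Result 0011011110001: MSB = 0 → value 1777.
Addends (after negating the subtrahend) have opposite signs, so signed overflow cannot occur.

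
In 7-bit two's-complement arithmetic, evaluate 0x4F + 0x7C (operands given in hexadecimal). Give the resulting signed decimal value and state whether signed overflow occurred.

-53; no overflow

0x4F = 1001111 = -49 (signed)
0x7C = 1111100 = -4 (signed)
  1001111
+ 1111100
= 1001011  (discard carry-out 1)
Result 1001011: MSB = 1 → 75 − 128 = -53.
Both addends are negative and so is the stored result: no signed overflow.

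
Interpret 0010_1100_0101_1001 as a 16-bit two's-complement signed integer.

MSB is 0, so the value is non-negative: 0010110001011001 = 11353.

11353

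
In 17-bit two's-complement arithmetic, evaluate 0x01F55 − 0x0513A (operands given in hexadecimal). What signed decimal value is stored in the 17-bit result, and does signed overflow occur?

0x01F55 = 00001111101010101 = 8021 (signed)
0x0513A = 00101000100111010 = 20794 (signed)
Subtract via negate-and-add: invert 00101000100111010 + 1 = 11010111011000110 (i.e. -20794).
  00001111101010101
+ 11010111011000110
= 11100111000011011
Result 11100111000011011: MSB = 1 → 118299 − 131072 = -12773.
Addends (after negating the subtrahend) have opposite signs, so signed overflow cannot occur.

-12773; no overflow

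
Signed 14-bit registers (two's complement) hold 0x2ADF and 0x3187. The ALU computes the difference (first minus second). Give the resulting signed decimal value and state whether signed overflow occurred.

-1704; no overflow

0x2ADF = 10101011011111 = -5409 (signed)
0x3187 = 11000110000111 = -3705 (signed)
Subtract via negate-and-add: invert 11000110000111 + 1 = 00111001111001 (i.e. 3705).
  10101011011111
+ 00111001111001
= 11100101011000
Result 11100101011000: MSB = 1 → 14680 − 16384 = -1704.
Addends (after negating the subtrahend) have opposite signs, so signed overflow cannot occur.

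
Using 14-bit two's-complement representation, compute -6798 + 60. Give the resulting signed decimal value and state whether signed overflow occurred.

-6738; no overflow

-6798 → 10010101110010
60 → 00000000111100
  10010101110010
+ 00000000111100
= 10010110101110
Result 10010110101110: MSB = 1 → 9646 − 16384 = -6738.
Addends have opposite signs, so signed overflow cannot occur.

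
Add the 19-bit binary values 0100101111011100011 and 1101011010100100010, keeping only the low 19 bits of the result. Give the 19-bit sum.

  0100101111011100011
+ 1101011010100100010
= 0010001010000000101  (discard carry-out 1)

0010001010000000101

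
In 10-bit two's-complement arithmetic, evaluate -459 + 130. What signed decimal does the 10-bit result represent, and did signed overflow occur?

-459 → 1000110101
130 → 0010000010
  1000110101
+ 0010000010
= 1010110111
Result 1010110111: MSB = 1 → 695 − 1024 = -329.
Addends have opposite signs, so signed overflow cannot occur.

-329; no overflow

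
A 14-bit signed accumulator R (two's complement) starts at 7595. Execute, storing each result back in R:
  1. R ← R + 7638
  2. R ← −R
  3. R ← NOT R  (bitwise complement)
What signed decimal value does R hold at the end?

Start: R = 7595 = 01110110101011.
R = 7595 + 7638 = 15233; wraps to -1151 = 11101110000001
R = −(-1151) = 1151 = 00010001111111
R = NOT 00010001111111 = 11101110000000 = -1152

-1152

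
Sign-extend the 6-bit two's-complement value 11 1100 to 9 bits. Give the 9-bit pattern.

111111100

MSB of 111100 is 1; replicate it into the new high bits.
111|111100 → 111111100 (still -4).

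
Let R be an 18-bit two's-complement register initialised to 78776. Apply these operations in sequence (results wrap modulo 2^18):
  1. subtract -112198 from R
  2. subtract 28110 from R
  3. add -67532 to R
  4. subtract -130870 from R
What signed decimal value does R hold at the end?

Start: R = 78776 = 010011001110111000.
R = 78776 − (-112198) = 190974; wraps to -71170 = 101110100111111110
R = -71170 − 28110 = -99280 = 100111110000110000
R = -99280 + (-67532) = -166812; wraps to 95332 = 010111010001100100
R = 95332 − (-130870) = 226202; wraps to -35942 = 110111001110011010

-35942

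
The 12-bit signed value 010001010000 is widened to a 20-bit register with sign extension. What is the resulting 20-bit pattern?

MSB of 010001010000 is 0; replicate it into the new high bits.
00000000|010001010000 → 00000000010001010000 (still 1104).

00000000010001010000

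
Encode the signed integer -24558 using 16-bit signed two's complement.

|-24558| = 24558 = 0101111111101110 in 16 bits.
Invert the bits: 1010000000010001. Add 1: 1010000000010010.

1010000000010010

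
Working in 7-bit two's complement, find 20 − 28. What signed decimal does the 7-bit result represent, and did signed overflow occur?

20 → 0010100
28 → 0011100
Subtract via negate-and-add: invert 0011100 + 1 = 1100100 (i.e. -28).
  0010100
+ 1100100
= 1111000
Result 1111000: MSB = 1 → 120 − 128 = -8.
Addends (after negating the subtrahend) have opposite signs, so signed overflow cannot occur.

-8; no overflow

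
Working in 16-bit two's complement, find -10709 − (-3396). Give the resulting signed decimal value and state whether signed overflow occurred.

-7313; no overflow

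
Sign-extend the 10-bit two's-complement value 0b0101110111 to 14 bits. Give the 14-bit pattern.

00000101110111

MSB of 0101110111 is 0; replicate it into the new high bits.
0000|0101110111 → 00000101110111 (still 375).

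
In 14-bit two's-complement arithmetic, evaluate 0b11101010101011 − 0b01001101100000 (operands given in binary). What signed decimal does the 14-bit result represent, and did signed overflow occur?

-6325; no overflow

0b11101010101011 → 11101010101011 = -1365 (signed)
0b01001101100000 → 01001101100000 = 4960 (signed)
Subtract via negate-and-add: invert 01001101100000 + 1 = 10110010100000 (i.e. -4960).
  11101010101011
+ 10110010100000
= 10011101001011  (discard carry-out 1)
Result 10011101001011: MSB = 1 → 10059 − 16384 = -6325.
Both addends (after negating the subtrahend) are negative and so is the stored result: no signed overflow.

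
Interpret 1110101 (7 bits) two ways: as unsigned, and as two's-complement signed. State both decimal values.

Unsigned: 1110101 = 117.
Signed: MSB=1 → 117 − 128 = -11.

unsigned = 117, signed = -11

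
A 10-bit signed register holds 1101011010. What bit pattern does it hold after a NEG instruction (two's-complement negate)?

Invert: 0010100101. Add 1: 0010100110.
Check: 1101011010 = -166, 0010100110 = 166.

0010100110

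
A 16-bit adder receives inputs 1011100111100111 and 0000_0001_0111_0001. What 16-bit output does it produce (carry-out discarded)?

  1011100111100111
+ 0000000101110001
= 1011101101011000

1011101101011000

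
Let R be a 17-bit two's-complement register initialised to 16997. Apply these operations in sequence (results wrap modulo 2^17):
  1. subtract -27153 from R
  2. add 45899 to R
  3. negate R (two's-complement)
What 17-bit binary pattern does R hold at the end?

Start: R = 16997 = 00100001001100101.
R = 16997 − (-27153) = 44150 = 01010110001110110
R = 44150 + 45899 = 90049; wraps to -41023 = 10101111111000001
R = −(-41023) = 41023 = 01010000000111111

01010000000111111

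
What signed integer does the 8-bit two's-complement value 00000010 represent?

MSB is 0, so the value is non-negative: 00000010 = 2.

2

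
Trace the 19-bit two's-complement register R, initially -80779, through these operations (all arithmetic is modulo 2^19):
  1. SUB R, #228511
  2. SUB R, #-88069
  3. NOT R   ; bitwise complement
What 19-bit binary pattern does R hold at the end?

Start: R = -80779 = 1101100010001110101.
R = -80779 − 228511 = -309290; wraps to 214998 = 0110100011111010110
R = 214998 − (-88069) = 303067; wraps to -221221 = 1001001111111011011
R = NOT 1001001111111011011 = 0110110000000100100 = 221220

0110110000000100100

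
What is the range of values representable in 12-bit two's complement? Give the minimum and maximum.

min = -2048, max = 2047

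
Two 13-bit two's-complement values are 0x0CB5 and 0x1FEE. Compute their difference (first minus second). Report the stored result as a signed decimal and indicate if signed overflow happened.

3271; no overflow

0x0CB5 = 0110010110101 = 3253 (signed)
0x1FEE = 1111111101110 = -18 (signed)
Subtract via negate-and-add: invert 1111111101110 + 1 = 0000000010010 (i.e. 18).
  0110010110101
+ 0000000010010
= 0110011000111
Result 0110011000111: MSB = 0 → value 3271.
Both addends (after negating the subtrahend) are non-negative and so is the stored result: no signed overflow.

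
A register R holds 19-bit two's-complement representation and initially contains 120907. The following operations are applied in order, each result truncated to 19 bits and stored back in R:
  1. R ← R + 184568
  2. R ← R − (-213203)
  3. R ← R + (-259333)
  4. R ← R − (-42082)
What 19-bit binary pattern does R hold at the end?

1001001100101110011

Start: R = 120907 = 0011101100001001011.
R = 120907 + 184568 = 305475; wraps to -218813 = 1001010100101000011
R = -218813 − (-213203) = -5610 = 1111110101000010110
R = -5610 + (-259333) = -264943; wraps to 259345 = 0111111010100010001
R = 259345 − (-42082) = 301427; wraps to -222861 = 1001001100101110011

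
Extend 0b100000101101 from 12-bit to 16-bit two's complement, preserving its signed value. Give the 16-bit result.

1111100000101101

MSB of 100000101101 is 1; replicate it into the new high bits.
1111|100000101101 → 1111100000101101 (still -2003).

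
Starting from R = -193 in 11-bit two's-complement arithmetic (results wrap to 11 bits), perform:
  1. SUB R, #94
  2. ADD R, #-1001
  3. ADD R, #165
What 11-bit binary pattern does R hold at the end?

01110011101

Start: R = -193 = 11100111111.
R = -193 − 94 = -287 = 11011100001
R = -287 + (-1001) = -1288; wraps to 760 = 01011111000
R = 760 + 165 = 925 = 01110011101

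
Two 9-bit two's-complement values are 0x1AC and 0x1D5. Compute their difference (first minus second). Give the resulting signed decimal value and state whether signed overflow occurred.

0x1AC = 110101100 = -84 (signed)
0x1D5 = 111010101 = -43 (signed)
Subtract via negate-and-add: invert 111010101 + 1 = 000101011 (i.e. 43).
  110101100
+ 000101011
= 111010111
Result 111010111: MSB = 1 → 471 − 512 = -41.
Addends (after negating the subtrahend) have opposite signs, so signed overflow cannot occur.

-41; no overflow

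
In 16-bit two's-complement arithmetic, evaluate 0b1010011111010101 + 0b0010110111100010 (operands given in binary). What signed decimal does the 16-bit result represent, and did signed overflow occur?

-10825; no overflow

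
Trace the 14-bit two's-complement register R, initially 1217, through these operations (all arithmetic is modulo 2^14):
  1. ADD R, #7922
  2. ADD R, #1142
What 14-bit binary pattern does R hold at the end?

10100000101001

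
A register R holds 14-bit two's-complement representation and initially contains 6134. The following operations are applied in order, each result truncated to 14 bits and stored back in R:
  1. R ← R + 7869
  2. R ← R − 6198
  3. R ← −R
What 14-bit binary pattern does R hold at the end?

10000110000011

Start: R = 6134 = 01011111110110.
R = 6134 + 7869 = 14003; wraps to -2381 = 11011010110011
R = -2381 − 6198 = -8579; wraps to 7805 = 01111001111101
R = −(7805) = -7805 = 10000110000011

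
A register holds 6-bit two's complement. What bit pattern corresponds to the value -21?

101011

|-21| = 21 = 010101 in 6 bits.
Invert the bits: 101010. Add 1: 101011.
Check: 101011 reads as 43 − 64 = -21.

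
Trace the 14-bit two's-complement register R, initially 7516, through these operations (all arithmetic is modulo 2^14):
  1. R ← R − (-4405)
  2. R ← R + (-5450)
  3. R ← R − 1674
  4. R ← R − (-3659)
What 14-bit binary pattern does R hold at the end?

10000100001000

Start: R = 7516 = 01110101011100.
R = 7516 − (-4405) = 11921; wraps to -4463 = 10111010010001
R = -4463 + (-5450) = -9913; wraps to 6471 = 01100101000111
R = 6471 − 1674 = 4797 = 01001010111101
R = 4797 − (-3659) = 8456; wraps to -7928 = 10000100001000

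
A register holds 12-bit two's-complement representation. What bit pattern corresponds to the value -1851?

|-1851| = 1851 = 011100111011 in 12 bits.
Invert the bits: 100011000100. Add 1: 100011000101.
Check: 100011000101 reads as 2245 − 4096 = -1851.

100011000101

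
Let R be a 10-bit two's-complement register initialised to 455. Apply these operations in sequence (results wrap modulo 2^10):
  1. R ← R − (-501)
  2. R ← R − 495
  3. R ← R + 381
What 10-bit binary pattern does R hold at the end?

1101001010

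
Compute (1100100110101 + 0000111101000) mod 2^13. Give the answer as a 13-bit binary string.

  1100100110101
+ 0000111101000
= 1101100011101

1101100011101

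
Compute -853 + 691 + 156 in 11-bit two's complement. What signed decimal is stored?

-6

-853 + 691 = -162 (11101011110)
-162 + 156 = -6 (11111111010)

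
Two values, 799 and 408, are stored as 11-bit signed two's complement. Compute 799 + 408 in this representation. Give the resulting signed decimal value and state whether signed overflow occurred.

-841; overflow

799 → 01100011111
408 → 00110011000
  01100011111
+ 00110011000
= 10010110111
Result 10010110111: MSB = 1 → 1207 − 2048 = -841.
Both addends are non-negative but the stored result is negative: signed overflow. The true value 799 + 408 = 1207 lies outside [-1024, 1023].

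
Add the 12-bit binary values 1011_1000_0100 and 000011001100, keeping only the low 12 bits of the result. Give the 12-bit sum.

110001010000

  101110000100
+ 000011001100
= 110001010000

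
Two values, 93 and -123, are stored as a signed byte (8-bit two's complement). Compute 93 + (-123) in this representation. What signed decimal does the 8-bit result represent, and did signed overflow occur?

93 → 01011101
-123 → 10000101
  01011101
+ 10000101
= 11100010
Result 11100010: MSB = 1 → 226 − 256 = -30.
Addends have opposite signs, so signed overflow cannot occur.

-30; no overflow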